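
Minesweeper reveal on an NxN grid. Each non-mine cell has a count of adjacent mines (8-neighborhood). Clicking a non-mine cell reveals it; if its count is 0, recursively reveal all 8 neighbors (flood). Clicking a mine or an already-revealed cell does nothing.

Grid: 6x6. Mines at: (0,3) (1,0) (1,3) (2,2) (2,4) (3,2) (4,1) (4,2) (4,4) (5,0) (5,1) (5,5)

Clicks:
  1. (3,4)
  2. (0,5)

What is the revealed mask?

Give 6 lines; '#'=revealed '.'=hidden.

Answer: ....##
....##
......
....#.
......
......

Derivation:
Click 1 (3,4) count=2: revealed 1 new [(3,4)] -> total=1
Click 2 (0,5) count=0: revealed 4 new [(0,4) (0,5) (1,4) (1,5)] -> total=5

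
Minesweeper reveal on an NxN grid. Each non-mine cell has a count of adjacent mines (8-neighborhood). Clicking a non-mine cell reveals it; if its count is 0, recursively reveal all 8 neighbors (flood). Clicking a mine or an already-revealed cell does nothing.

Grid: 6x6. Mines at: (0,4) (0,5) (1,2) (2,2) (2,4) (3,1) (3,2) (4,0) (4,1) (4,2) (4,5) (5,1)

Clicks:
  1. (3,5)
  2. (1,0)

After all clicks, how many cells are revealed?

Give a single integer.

Click 1 (3,5) count=2: revealed 1 new [(3,5)] -> total=1
Click 2 (1,0) count=0: revealed 6 new [(0,0) (0,1) (1,0) (1,1) (2,0) (2,1)] -> total=7

Answer: 7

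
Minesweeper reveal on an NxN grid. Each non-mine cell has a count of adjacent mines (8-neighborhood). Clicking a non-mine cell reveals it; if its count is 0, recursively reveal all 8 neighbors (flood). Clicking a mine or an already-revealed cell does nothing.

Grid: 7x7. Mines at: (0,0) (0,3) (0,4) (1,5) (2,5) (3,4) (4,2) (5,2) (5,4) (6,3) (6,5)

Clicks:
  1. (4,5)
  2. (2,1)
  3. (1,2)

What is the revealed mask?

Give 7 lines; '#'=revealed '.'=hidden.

Click 1 (4,5) count=2: revealed 1 new [(4,5)] -> total=1
Click 2 (2,1) count=0: revealed 18 new [(1,0) (1,1) (1,2) (1,3) (2,0) (2,1) (2,2) (2,3) (3,0) (3,1) (3,2) (3,3) (4,0) (4,1) (5,0) (5,1) (6,0) (6,1)] -> total=19
Click 3 (1,2) count=1: revealed 0 new [(none)] -> total=19

Answer: .......
####...
####...
####...
##...#.
##.....
##.....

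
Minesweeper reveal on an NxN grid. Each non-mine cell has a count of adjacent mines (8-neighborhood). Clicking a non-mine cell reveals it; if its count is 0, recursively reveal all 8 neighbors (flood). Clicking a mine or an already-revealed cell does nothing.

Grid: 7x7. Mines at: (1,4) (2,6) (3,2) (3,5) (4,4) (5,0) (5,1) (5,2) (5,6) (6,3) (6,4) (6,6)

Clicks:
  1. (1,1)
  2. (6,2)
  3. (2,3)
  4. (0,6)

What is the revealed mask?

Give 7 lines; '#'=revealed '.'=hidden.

Answer: ####.##
####.##
####...
##.....
##.....
.......
..#....

Derivation:
Click 1 (1,1) count=0: revealed 16 new [(0,0) (0,1) (0,2) (0,3) (1,0) (1,1) (1,2) (1,3) (2,0) (2,1) (2,2) (2,3) (3,0) (3,1) (4,0) (4,1)] -> total=16
Click 2 (6,2) count=3: revealed 1 new [(6,2)] -> total=17
Click 3 (2,3) count=2: revealed 0 new [(none)] -> total=17
Click 4 (0,6) count=0: revealed 4 new [(0,5) (0,6) (1,5) (1,6)] -> total=21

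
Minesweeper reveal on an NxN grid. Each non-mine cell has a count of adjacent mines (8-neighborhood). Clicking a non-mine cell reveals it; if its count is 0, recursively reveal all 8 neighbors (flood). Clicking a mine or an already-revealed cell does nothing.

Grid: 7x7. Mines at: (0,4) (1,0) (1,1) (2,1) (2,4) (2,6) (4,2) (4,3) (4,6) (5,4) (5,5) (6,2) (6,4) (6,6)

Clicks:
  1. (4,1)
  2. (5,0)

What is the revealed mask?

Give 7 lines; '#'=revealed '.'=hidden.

Click 1 (4,1) count=1: revealed 1 new [(4,1)] -> total=1
Click 2 (5,0) count=0: revealed 7 new [(3,0) (3,1) (4,0) (5,0) (5,1) (6,0) (6,1)] -> total=8

Answer: .......
.......
.......
##.....
##.....
##.....
##.....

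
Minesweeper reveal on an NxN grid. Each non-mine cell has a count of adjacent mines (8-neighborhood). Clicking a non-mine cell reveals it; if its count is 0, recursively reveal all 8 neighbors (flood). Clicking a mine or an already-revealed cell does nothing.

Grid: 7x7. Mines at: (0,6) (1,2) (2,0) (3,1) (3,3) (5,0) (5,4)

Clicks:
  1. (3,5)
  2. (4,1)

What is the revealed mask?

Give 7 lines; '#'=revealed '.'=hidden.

Answer: ...###.
...####
...####
....###
.#..###
.....##
.....##

Derivation:
Click 1 (3,5) count=0: revealed 21 new [(0,3) (0,4) (0,5) (1,3) (1,4) (1,5) (1,6) (2,3) (2,4) (2,5) (2,6) (3,4) (3,5) (3,6) (4,4) (4,5) (4,6) (5,5) (5,6) (6,5) (6,6)] -> total=21
Click 2 (4,1) count=2: revealed 1 new [(4,1)] -> total=22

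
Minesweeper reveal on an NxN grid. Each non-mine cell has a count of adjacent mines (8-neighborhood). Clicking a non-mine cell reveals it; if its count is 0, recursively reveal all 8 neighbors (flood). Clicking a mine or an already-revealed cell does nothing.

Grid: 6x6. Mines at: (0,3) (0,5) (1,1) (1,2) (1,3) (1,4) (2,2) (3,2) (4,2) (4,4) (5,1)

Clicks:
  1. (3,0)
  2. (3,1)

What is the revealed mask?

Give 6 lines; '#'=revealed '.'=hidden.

Click 1 (3,0) count=0: revealed 6 new [(2,0) (2,1) (3,0) (3,1) (4,0) (4,1)] -> total=6
Click 2 (3,1) count=3: revealed 0 new [(none)] -> total=6

Answer: ......
......
##....
##....
##....
......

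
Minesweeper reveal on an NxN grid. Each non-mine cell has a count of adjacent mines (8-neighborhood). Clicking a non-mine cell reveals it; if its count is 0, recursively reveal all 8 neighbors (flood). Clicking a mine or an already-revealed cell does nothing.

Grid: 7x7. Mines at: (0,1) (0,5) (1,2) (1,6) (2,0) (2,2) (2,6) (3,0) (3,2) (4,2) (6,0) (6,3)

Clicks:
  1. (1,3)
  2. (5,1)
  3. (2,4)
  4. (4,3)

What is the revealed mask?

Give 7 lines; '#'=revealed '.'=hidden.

Answer: .......
...###.
...###.
...####
...####
.#.####
....###

Derivation:
Click 1 (1,3) count=2: revealed 1 new [(1,3)] -> total=1
Click 2 (5,1) count=2: revealed 1 new [(5,1)] -> total=2
Click 3 (2,4) count=0: revealed 20 new [(1,4) (1,5) (2,3) (2,4) (2,5) (3,3) (3,4) (3,5) (3,6) (4,3) (4,4) (4,5) (4,6) (5,3) (5,4) (5,5) (5,6) (6,4) (6,5) (6,6)] -> total=22
Click 4 (4,3) count=2: revealed 0 new [(none)] -> total=22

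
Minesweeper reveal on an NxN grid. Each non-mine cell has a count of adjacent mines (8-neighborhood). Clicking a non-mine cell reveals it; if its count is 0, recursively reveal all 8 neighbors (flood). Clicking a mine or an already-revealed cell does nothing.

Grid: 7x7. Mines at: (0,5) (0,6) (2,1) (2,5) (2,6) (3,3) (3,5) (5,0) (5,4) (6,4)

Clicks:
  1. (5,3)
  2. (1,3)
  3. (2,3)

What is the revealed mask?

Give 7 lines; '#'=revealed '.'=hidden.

Answer: #####..
#####..
..###..
.......
.......
...#...
.......

Derivation:
Click 1 (5,3) count=2: revealed 1 new [(5,3)] -> total=1
Click 2 (1,3) count=0: revealed 13 new [(0,0) (0,1) (0,2) (0,3) (0,4) (1,0) (1,1) (1,2) (1,3) (1,4) (2,2) (2,3) (2,4)] -> total=14
Click 3 (2,3) count=1: revealed 0 new [(none)] -> total=14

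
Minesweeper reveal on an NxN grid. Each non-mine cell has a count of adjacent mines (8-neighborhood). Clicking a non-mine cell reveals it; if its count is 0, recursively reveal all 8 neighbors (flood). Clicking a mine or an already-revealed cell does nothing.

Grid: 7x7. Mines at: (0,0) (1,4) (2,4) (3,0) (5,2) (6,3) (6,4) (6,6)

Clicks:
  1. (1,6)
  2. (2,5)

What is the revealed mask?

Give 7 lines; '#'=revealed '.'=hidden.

Answer: .....##
.....##
.....##
...####
...####
...####
.......

Derivation:
Click 1 (1,6) count=0: revealed 18 new [(0,5) (0,6) (1,5) (1,6) (2,5) (2,6) (3,3) (3,4) (3,5) (3,6) (4,3) (4,4) (4,5) (4,6) (5,3) (5,4) (5,5) (5,6)] -> total=18
Click 2 (2,5) count=2: revealed 0 new [(none)] -> total=18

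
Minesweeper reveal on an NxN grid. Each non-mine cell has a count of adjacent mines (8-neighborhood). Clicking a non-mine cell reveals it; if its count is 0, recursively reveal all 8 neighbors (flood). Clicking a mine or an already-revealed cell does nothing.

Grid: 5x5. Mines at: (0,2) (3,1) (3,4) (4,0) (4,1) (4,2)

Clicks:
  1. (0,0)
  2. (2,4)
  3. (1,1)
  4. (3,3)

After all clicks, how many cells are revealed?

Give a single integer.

Answer: 8

Derivation:
Click 1 (0,0) count=0: revealed 6 new [(0,0) (0,1) (1,0) (1,1) (2,0) (2,1)] -> total=6
Click 2 (2,4) count=1: revealed 1 new [(2,4)] -> total=7
Click 3 (1,1) count=1: revealed 0 new [(none)] -> total=7
Click 4 (3,3) count=2: revealed 1 new [(3,3)] -> total=8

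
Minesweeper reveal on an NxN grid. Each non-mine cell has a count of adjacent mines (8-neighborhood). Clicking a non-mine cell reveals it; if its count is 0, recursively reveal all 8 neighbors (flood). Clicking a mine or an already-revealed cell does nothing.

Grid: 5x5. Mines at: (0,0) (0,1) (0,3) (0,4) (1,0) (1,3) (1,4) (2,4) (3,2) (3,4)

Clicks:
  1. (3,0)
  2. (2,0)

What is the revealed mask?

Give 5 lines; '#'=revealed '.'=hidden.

Answer: .....
.....
##...
##...
##...

Derivation:
Click 1 (3,0) count=0: revealed 6 new [(2,0) (2,1) (3,0) (3,1) (4,0) (4,1)] -> total=6
Click 2 (2,0) count=1: revealed 0 new [(none)] -> total=6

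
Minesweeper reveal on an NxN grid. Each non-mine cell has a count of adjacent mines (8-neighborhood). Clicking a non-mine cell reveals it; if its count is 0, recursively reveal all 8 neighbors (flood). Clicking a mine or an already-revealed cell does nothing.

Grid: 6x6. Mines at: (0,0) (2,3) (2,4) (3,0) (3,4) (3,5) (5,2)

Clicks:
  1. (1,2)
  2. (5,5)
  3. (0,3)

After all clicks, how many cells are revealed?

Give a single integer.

Click 1 (1,2) count=1: revealed 1 new [(1,2)] -> total=1
Click 2 (5,5) count=0: revealed 6 new [(4,3) (4,4) (4,5) (5,3) (5,4) (5,5)] -> total=7
Click 3 (0,3) count=0: revealed 9 new [(0,1) (0,2) (0,3) (0,4) (0,5) (1,1) (1,3) (1,4) (1,5)] -> total=16

Answer: 16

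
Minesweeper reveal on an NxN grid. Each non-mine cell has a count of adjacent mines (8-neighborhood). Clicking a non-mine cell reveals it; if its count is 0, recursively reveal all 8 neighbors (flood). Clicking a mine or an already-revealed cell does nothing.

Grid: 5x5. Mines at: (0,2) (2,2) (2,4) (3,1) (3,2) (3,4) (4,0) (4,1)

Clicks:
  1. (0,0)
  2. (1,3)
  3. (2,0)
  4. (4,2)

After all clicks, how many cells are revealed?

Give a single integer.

Click 1 (0,0) count=0: revealed 6 new [(0,0) (0,1) (1,0) (1,1) (2,0) (2,1)] -> total=6
Click 2 (1,3) count=3: revealed 1 new [(1,3)] -> total=7
Click 3 (2,0) count=1: revealed 0 new [(none)] -> total=7
Click 4 (4,2) count=3: revealed 1 new [(4,2)] -> total=8

Answer: 8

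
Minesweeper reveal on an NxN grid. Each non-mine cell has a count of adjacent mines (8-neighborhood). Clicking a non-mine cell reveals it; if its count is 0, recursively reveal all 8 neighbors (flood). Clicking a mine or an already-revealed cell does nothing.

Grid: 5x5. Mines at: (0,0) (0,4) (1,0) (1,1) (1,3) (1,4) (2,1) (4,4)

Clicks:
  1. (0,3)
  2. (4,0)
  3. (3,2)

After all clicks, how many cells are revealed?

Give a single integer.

Answer: 9

Derivation:
Click 1 (0,3) count=3: revealed 1 new [(0,3)] -> total=1
Click 2 (4,0) count=0: revealed 8 new [(3,0) (3,1) (3,2) (3,3) (4,0) (4,1) (4,2) (4,3)] -> total=9
Click 3 (3,2) count=1: revealed 0 new [(none)] -> total=9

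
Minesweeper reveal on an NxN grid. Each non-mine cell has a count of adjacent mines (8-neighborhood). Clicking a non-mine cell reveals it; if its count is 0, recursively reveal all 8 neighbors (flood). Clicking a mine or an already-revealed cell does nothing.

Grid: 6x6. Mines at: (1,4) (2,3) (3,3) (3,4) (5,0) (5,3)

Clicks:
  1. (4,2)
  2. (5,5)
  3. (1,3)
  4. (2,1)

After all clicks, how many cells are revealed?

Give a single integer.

Answer: 21

Derivation:
Click 1 (4,2) count=2: revealed 1 new [(4,2)] -> total=1
Click 2 (5,5) count=0: revealed 4 new [(4,4) (4,5) (5,4) (5,5)] -> total=5
Click 3 (1,3) count=2: revealed 1 new [(1,3)] -> total=6
Click 4 (2,1) count=0: revealed 15 new [(0,0) (0,1) (0,2) (0,3) (1,0) (1,1) (1,2) (2,0) (2,1) (2,2) (3,0) (3,1) (3,2) (4,0) (4,1)] -> total=21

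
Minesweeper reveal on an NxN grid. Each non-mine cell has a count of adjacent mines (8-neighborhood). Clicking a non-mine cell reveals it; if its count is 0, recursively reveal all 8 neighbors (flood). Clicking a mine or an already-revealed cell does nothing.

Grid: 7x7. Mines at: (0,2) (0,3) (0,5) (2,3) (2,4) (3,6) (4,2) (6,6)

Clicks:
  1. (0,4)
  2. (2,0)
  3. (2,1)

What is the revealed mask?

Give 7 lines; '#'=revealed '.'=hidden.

Answer: ##..#..
###....
###....
######.
##.###.
######.
######.

Derivation:
Click 1 (0,4) count=2: revealed 1 new [(0,4)] -> total=1
Click 2 (2,0) count=0: revealed 31 new [(0,0) (0,1) (1,0) (1,1) (1,2) (2,0) (2,1) (2,2) (3,0) (3,1) (3,2) (3,3) (3,4) (3,5) (4,0) (4,1) (4,3) (4,4) (4,5) (5,0) (5,1) (5,2) (5,3) (5,4) (5,5) (6,0) (6,1) (6,2) (6,3) (6,4) (6,5)] -> total=32
Click 3 (2,1) count=0: revealed 0 new [(none)] -> total=32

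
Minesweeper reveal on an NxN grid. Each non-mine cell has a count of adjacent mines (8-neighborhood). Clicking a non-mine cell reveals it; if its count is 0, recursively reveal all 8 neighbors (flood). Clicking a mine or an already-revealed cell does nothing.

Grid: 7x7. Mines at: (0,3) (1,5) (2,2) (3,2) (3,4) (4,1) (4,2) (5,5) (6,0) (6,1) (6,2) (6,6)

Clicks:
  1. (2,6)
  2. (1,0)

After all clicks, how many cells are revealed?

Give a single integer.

Click 1 (2,6) count=1: revealed 1 new [(2,6)] -> total=1
Click 2 (1,0) count=0: revealed 10 new [(0,0) (0,1) (0,2) (1,0) (1,1) (1,2) (2,0) (2,1) (3,0) (3,1)] -> total=11

Answer: 11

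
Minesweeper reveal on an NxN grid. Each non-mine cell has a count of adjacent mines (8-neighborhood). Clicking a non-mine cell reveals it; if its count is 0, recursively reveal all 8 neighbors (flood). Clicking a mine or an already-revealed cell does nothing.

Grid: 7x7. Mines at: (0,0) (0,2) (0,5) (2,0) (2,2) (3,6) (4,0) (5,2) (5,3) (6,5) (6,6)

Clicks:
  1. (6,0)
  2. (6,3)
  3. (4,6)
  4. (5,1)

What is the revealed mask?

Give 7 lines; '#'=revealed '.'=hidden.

Click 1 (6,0) count=0: revealed 4 new [(5,0) (5,1) (6,0) (6,1)] -> total=4
Click 2 (6,3) count=2: revealed 1 new [(6,3)] -> total=5
Click 3 (4,6) count=1: revealed 1 new [(4,6)] -> total=6
Click 4 (5,1) count=2: revealed 0 new [(none)] -> total=6

Answer: .......
.......
.......
.......
......#
##.....
##.#...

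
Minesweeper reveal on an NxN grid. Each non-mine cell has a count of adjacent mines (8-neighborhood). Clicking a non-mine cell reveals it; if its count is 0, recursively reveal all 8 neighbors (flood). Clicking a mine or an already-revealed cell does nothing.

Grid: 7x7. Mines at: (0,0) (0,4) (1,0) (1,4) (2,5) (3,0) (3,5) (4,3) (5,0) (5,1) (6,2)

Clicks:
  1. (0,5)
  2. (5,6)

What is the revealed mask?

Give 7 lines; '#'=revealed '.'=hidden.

Answer: .....#.
.......
.......
.......
....###
...####
...####

Derivation:
Click 1 (0,5) count=2: revealed 1 new [(0,5)] -> total=1
Click 2 (5,6) count=0: revealed 11 new [(4,4) (4,5) (4,6) (5,3) (5,4) (5,5) (5,6) (6,3) (6,4) (6,5) (6,6)] -> total=12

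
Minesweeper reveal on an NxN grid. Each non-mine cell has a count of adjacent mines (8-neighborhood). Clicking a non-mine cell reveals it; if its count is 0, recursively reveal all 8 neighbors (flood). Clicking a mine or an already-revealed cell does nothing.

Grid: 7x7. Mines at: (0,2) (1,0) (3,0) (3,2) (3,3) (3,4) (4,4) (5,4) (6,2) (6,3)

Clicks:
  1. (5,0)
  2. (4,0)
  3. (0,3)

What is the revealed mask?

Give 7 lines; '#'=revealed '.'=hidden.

Click 1 (5,0) count=0: revealed 6 new [(4,0) (4,1) (5,0) (5,1) (6,0) (6,1)] -> total=6
Click 2 (4,0) count=1: revealed 0 new [(none)] -> total=6
Click 3 (0,3) count=1: revealed 1 new [(0,3)] -> total=7

Answer: ...#...
.......
.......
.......
##.....
##.....
##.....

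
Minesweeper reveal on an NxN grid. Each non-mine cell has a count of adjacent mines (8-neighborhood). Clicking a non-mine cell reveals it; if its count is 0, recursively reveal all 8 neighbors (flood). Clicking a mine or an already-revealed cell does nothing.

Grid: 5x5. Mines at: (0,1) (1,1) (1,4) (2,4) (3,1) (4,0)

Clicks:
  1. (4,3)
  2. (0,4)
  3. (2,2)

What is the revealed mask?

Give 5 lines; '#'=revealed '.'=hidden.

Answer: ....#
.....
..#..
..###
..###

Derivation:
Click 1 (4,3) count=0: revealed 6 new [(3,2) (3,3) (3,4) (4,2) (4,3) (4,4)] -> total=6
Click 2 (0,4) count=1: revealed 1 new [(0,4)] -> total=7
Click 3 (2,2) count=2: revealed 1 new [(2,2)] -> total=8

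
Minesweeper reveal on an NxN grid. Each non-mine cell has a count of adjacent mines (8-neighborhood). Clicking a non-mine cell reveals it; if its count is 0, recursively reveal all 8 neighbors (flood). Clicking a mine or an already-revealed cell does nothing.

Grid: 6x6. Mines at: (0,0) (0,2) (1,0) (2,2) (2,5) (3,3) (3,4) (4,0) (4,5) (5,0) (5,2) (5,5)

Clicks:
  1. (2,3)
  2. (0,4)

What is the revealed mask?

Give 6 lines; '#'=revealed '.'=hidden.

Click 1 (2,3) count=3: revealed 1 new [(2,3)] -> total=1
Click 2 (0,4) count=0: revealed 6 new [(0,3) (0,4) (0,5) (1,3) (1,4) (1,5)] -> total=7

Answer: ...###
...###
...#..
......
......
......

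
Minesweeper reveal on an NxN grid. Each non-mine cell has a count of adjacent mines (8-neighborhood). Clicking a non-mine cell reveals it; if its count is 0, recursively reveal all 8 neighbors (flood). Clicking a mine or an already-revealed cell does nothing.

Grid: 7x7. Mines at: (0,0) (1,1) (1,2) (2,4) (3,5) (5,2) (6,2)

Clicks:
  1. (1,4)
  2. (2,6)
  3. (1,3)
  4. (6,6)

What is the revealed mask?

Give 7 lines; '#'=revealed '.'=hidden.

Click 1 (1,4) count=1: revealed 1 new [(1,4)] -> total=1
Click 2 (2,6) count=1: revealed 1 new [(2,6)] -> total=2
Click 3 (1,3) count=2: revealed 1 new [(1,3)] -> total=3
Click 4 (6,6) count=0: revealed 12 new [(4,3) (4,4) (4,5) (4,6) (5,3) (5,4) (5,5) (5,6) (6,3) (6,4) (6,5) (6,6)] -> total=15

Answer: .......
...##..
......#
.......
...####
...####
...####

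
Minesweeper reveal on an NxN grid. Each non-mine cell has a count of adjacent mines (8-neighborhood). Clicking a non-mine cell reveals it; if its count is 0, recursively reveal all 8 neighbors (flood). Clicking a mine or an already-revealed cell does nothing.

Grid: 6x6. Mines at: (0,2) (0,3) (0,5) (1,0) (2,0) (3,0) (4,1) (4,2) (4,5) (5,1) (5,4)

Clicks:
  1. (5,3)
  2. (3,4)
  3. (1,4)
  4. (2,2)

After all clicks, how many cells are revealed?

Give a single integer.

Answer: 16

Derivation:
Click 1 (5,3) count=2: revealed 1 new [(5,3)] -> total=1
Click 2 (3,4) count=1: revealed 1 new [(3,4)] -> total=2
Click 3 (1,4) count=2: revealed 1 new [(1,4)] -> total=3
Click 4 (2,2) count=0: revealed 13 new [(1,1) (1,2) (1,3) (1,5) (2,1) (2,2) (2,3) (2,4) (2,5) (3,1) (3,2) (3,3) (3,5)] -> total=16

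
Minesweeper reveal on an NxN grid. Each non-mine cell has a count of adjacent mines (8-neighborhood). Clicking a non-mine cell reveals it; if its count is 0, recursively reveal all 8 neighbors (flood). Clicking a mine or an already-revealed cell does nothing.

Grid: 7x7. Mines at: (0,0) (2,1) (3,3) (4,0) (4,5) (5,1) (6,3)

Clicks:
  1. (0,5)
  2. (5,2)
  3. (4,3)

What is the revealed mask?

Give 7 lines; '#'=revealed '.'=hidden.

Click 1 (0,5) count=0: revealed 20 new [(0,1) (0,2) (0,3) (0,4) (0,5) (0,6) (1,1) (1,2) (1,3) (1,4) (1,5) (1,6) (2,2) (2,3) (2,4) (2,5) (2,6) (3,4) (3,5) (3,6)] -> total=20
Click 2 (5,2) count=2: revealed 1 new [(5,2)] -> total=21
Click 3 (4,3) count=1: revealed 1 new [(4,3)] -> total=22

Answer: .######
.######
..#####
....###
...#...
..#....
.......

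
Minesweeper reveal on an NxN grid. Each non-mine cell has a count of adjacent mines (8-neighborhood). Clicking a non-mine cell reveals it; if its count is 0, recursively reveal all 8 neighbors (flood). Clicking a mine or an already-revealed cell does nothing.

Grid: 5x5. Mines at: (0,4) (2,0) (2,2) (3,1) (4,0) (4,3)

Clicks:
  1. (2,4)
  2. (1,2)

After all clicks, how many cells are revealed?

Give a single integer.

Answer: 7

Derivation:
Click 1 (2,4) count=0: revealed 6 new [(1,3) (1,4) (2,3) (2,4) (3,3) (3,4)] -> total=6
Click 2 (1,2) count=1: revealed 1 new [(1,2)] -> total=7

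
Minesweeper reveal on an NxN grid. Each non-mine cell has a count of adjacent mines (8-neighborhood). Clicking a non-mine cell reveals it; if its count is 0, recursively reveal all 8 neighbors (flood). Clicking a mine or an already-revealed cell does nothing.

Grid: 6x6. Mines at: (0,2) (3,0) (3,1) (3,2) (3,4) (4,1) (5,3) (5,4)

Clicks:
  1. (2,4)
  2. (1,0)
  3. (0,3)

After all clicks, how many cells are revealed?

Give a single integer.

Click 1 (2,4) count=1: revealed 1 new [(2,4)] -> total=1
Click 2 (1,0) count=0: revealed 6 new [(0,0) (0,1) (1,0) (1,1) (2,0) (2,1)] -> total=7
Click 3 (0,3) count=1: revealed 1 new [(0,3)] -> total=8

Answer: 8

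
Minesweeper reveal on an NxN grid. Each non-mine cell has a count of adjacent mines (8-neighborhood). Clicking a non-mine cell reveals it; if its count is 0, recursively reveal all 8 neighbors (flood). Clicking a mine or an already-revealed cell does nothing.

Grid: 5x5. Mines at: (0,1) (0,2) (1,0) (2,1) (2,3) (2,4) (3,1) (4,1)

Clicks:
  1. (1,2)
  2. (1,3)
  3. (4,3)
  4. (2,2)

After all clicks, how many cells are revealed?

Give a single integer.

Click 1 (1,2) count=4: revealed 1 new [(1,2)] -> total=1
Click 2 (1,3) count=3: revealed 1 new [(1,3)] -> total=2
Click 3 (4,3) count=0: revealed 6 new [(3,2) (3,3) (3,4) (4,2) (4,3) (4,4)] -> total=8
Click 4 (2,2) count=3: revealed 1 new [(2,2)] -> total=9

Answer: 9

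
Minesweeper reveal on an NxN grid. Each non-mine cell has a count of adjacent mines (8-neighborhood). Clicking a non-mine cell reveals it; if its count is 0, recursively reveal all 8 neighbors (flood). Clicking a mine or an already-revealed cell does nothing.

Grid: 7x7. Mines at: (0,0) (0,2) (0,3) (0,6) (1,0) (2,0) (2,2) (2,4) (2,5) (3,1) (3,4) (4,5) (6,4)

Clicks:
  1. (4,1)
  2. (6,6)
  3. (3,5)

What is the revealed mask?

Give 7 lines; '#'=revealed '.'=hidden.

Click 1 (4,1) count=1: revealed 1 new [(4,1)] -> total=1
Click 2 (6,6) count=0: revealed 4 new [(5,5) (5,6) (6,5) (6,6)] -> total=5
Click 3 (3,5) count=4: revealed 1 new [(3,5)] -> total=6

Answer: .......
.......
.......
.....#.
.#.....
.....##
.....##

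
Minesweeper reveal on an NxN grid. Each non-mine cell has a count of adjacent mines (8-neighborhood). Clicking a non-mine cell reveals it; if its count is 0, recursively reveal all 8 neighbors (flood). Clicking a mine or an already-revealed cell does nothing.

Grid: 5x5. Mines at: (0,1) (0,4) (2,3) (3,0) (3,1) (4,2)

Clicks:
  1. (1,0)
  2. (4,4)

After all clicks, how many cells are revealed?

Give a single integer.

Click 1 (1,0) count=1: revealed 1 new [(1,0)] -> total=1
Click 2 (4,4) count=0: revealed 4 new [(3,3) (3,4) (4,3) (4,4)] -> total=5

Answer: 5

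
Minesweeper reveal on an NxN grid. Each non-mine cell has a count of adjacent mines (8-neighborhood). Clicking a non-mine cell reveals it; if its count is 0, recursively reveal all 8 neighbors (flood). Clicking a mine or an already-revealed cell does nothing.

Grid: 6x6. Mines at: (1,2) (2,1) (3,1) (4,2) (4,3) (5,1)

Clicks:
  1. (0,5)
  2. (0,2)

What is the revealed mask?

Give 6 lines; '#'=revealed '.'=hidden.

Answer: ..####
...###
...###
...###
....##
....##

Derivation:
Click 1 (0,5) count=0: revealed 16 new [(0,3) (0,4) (0,5) (1,3) (1,4) (1,5) (2,3) (2,4) (2,5) (3,3) (3,4) (3,5) (4,4) (4,5) (5,4) (5,5)] -> total=16
Click 2 (0,2) count=1: revealed 1 new [(0,2)] -> total=17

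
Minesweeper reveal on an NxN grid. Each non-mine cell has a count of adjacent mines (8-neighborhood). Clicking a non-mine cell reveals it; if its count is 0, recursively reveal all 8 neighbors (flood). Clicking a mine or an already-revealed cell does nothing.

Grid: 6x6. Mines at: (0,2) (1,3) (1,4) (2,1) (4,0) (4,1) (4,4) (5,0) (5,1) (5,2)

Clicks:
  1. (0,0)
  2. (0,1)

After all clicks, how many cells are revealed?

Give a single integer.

Click 1 (0,0) count=0: revealed 4 new [(0,0) (0,1) (1,0) (1,1)] -> total=4
Click 2 (0,1) count=1: revealed 0 new [(none)] -> total=4

Answer: 4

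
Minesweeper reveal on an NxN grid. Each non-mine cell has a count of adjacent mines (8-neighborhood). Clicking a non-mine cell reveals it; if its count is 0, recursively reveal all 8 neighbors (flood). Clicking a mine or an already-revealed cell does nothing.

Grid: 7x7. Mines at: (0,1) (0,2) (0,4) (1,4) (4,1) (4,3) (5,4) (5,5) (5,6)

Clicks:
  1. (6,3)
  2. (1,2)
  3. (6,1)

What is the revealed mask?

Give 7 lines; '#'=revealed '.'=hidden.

Click 1 (6,3) count=1: revealed 1 new [(6,3)] -> total=1
Click 2 (1,2) count=2: revealed 1 new [(1,2)] -> total=2
Click 3 (6,1) count=0: revealed 7 new [(5,0) (5,1) (5,2) (5,3) (6,0) (6,1) (6,2)] -> total=9

Answer: .......
..#....
.......
.......
.......
####...
####...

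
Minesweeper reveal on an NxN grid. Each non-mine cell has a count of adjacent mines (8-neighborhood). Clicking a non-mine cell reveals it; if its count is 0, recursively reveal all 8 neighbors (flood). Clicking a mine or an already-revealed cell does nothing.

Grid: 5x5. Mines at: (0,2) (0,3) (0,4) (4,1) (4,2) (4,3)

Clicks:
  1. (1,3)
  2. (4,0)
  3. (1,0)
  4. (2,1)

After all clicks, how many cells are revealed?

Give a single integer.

Click 1 (1,3) count=3: revealed 1 new [(1,3)] -> total=1
Click 2 (4,0) count=1: revealed 1 new [(4,0)] -> total=2
Click 3 (1,0) count=0: revealed 16 new [(0,0) (0,1) (1,0) (1,1) (1,2) (1,4) (2,0) (2,1) (2,2) (2,3) (2,4) (3,0) (3,1) (3,2) (3,3) (3,4)] -> total=18
Click 4 (2,1) count=0: revealed 0 new [(none)] -> total=18

Answer: 18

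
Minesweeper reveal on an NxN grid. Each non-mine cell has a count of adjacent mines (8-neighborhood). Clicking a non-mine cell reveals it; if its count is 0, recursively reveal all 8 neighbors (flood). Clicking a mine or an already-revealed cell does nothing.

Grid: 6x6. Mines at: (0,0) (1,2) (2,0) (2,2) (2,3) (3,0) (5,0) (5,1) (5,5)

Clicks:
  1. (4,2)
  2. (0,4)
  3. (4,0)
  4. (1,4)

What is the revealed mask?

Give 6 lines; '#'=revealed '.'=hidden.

Answer: ...###
...###
....##
....##
#.#.##
......

Derivation:
Click 1 (4,2) count=1: revealed 1 new [(4,2)] -> total=1
Click 2 (0,4) count=0: revealed 12 new [(0,3) (0,4) (0,5) (1,3) (1,4) (1,5) (2,4) (2,5) (3,4) (3,5) (4,4) (4,5)] -> total=13
Click 3 (4,0) count=3: revealed 1 new [(4,0)] -> total=14
Click 4 (1,4) count=1: revealed 0 new [(none)] -> total=14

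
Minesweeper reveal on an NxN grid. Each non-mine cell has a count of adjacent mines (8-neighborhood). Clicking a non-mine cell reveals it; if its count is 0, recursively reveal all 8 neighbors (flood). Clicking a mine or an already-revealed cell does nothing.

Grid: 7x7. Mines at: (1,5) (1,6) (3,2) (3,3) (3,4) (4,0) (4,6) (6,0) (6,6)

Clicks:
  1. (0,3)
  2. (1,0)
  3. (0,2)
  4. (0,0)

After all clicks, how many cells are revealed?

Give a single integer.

Click 1 (0,3) count=0: revealed 17 new [(0,0) (0,1) (0,2) (0,3) (0,4) (1,0) (1,1) (1,2) (1,3) (1,4) (2,0) (2,1) (2,2) (2,3) (2,4) (3,0) (3,1)] -> total=17
Click 2 (1,0) count=0: revealed 0 new [(none)] -> total=17
Click 3 (0,2) count=0: revealed 0 new [(none)] -> total=17
Click 4 (0,0) count=0: revealed 0 new [(none)] -> total=17

Answer: 17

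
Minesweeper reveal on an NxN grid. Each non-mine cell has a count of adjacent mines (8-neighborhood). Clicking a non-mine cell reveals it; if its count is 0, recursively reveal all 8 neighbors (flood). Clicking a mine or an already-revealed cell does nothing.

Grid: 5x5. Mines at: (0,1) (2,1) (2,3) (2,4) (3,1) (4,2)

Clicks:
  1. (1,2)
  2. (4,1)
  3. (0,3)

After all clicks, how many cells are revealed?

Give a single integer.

Click 1 (1,2) count=3: revealed 1 new [(1,2)] -> total=1
Click 2 (4,1) count=2: revealed 1 new [(4,1)] -> total=2
Click 3 (0,3) count=0: revealed 5 new [(0,2) (0,3) (0,4) (1,3) (1,4)] -> total=7

Answer: 7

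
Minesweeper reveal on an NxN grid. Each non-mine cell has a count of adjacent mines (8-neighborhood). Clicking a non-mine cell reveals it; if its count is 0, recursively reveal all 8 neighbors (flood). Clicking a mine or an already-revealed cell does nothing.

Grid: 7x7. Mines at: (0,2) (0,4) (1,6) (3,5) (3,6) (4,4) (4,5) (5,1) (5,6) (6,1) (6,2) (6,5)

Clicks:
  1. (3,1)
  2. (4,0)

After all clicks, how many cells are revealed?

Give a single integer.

Click 1 (3,1) count=0: revealed 21 new [(0,0) (0,1) (1,0) (1,1) (1,2) (1,3) (1,4) (2,0) (2,1) (2,2) (2,3) (2,4) (3,0) (3,1) (3,2) (3,3) (3,4) (4,0) (4,1) (4,2) (4,3)] -> total=21
Click 2 (4,0) count=1: revealed 0 new [(none)] -> total=21

Answer: 21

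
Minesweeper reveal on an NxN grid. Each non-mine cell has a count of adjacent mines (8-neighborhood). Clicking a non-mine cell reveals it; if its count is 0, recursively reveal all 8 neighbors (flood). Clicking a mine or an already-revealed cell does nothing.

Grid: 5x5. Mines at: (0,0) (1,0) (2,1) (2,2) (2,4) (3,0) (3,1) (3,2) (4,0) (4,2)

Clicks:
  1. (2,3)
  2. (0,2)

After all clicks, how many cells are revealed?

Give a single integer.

Answer: 9

Derivation:
Click 1 (2,3) count=3: revealed 1 new [(2,3)] -> total=1
Click 2 (0,2) count=0: revealed 8 new [(0,1) (0,2) (0,3) (0,4) (1,1) (1,2) (1,3) (1,4)] -> total=9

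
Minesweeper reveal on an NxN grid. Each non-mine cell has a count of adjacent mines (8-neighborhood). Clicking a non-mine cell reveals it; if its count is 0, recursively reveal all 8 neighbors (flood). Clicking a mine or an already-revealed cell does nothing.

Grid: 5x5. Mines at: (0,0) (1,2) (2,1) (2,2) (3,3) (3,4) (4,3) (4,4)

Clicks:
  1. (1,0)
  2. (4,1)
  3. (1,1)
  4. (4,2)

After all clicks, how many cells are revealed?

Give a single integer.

Click 1 (1,0) count=2: revealed 1 new [(1,0)] -> total=1
Click 2 (4,1) count=0: revealed 6 new [(3,0) (3,1) (3,2) (4,0) (4,1) (4,2)] -> total=7
Click 3 (1,1) count=4: revealed 1 new [(1,1)] -> total=8
Click 4 (4,2) count=2: revealed 0 new [(none)] -> total=8

Answer: 8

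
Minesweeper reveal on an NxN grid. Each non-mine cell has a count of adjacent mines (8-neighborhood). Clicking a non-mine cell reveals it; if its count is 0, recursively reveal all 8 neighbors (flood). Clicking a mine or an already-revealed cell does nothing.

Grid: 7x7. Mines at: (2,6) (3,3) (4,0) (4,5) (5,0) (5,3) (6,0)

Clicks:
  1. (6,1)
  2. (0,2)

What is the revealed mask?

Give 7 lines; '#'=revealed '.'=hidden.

Answer: #######
#######
######.
###....
.......
.......
.#.....

Derivation:
Click 1 (6,1) count=2: revealed 1 new [(6,1)] -> total=1
Click 2 (0,2) count=0: revealed 23 new [(0,0) (0,1) (0,2) (0,3) (0,4) (0,5) (0,6) (1,0) (1,1) (1,2) (1,3) (1,4) (1,5) (1,6) (2,0) (2,1) (2,2) (2,3) (2,4) (2,5) (3,0) (3,1) (3,2)] -> total=24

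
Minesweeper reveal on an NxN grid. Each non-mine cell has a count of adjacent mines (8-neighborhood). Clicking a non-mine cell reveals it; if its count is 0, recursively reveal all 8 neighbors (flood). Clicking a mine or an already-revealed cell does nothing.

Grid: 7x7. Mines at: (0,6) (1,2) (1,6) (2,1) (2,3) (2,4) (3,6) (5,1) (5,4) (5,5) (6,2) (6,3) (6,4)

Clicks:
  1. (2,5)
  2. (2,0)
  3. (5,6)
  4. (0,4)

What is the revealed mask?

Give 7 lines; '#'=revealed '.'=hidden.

Click 1 (2,5) count=3: revealed 1 new [(2,5)] -> total=1
Click 2 (2,0) count=1: revealed 1 new [(2,0)] -> total=2
Click 3 (5,6) count=1: revealed 1 new [(5,6)] -> total=3
Click 4 (0,4) count=0: revealed 6 new [(0,3) (0,4) (0,5) (1,3) (1,4) (1,5)] -> total=9

Answer: ...###.
...###.
#....#.
.......
.......
......#
.......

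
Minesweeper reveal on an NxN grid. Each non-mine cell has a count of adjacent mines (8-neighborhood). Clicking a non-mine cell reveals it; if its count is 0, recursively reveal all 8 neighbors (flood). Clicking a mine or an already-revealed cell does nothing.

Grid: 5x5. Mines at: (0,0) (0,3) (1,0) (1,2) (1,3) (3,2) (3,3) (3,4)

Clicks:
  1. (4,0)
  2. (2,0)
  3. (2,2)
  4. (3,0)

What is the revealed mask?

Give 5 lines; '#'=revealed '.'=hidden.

Answer: .....
.....
###..
##...
##...

Derivation:
Click 1 (4,0) count=0: revealed 6 new [(2,0) (2,1) (3,0) (3,1) (4,0) (4,1)] -> total=6
Click 2 (2,0) count=1: revealed 0 new [(none)] -> total=6
Click 3 (2,2) count=4: revealed 1 new [(2,2)] -> total=7
Click 4 (3,0) count=0: revealed 0 new [(none)] -> total=7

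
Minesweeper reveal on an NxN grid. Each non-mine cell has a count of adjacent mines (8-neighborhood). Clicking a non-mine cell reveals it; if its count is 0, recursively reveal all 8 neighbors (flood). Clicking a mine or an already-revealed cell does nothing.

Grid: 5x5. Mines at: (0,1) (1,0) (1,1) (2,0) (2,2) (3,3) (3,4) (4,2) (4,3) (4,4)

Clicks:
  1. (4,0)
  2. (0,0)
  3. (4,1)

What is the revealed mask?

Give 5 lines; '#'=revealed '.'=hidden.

Answer: #....
.....
.....
##...
##...

Derivation:
Click 1 (4,0) count=0: revealed 4 new [(3,0) (3,1) (4,0) (4,1)] -> total=4
Click 2 (0,0) count=3: revealed 1 new [(0,0)] -> total=5
Click 3 (4,1) count=1: revealed 0 new [(none)] -> total=5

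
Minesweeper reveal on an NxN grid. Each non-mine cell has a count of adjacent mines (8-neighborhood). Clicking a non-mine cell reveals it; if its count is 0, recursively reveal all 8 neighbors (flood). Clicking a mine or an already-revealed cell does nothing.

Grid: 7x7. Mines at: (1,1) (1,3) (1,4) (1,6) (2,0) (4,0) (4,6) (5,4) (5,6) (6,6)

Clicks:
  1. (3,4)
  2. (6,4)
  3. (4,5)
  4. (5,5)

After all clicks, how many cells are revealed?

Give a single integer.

Click 1 (3,4) count=0: revealed 23 new [(2,1) (2,2) (2,3) (2,4) (2,5) (3,1) (3,2) (3,3) (3,4) (3,5) (4,1) (4,2) (4,3) (4,4) (4,5) (5,0) (5,1) (5,2) (5,3) (6,0) (6,1) (6,2) (6,3)] -> total=23
Click 2 (6,4) count=1: revealed 1 new [(6,4)] -> total=24
Click 3 (4,5) count=3: revealed 0 new [(none)] -> total=24
Click 4 (5,5) count=4: revealed 1 new [(5,5)] -> total=25

Answer: 25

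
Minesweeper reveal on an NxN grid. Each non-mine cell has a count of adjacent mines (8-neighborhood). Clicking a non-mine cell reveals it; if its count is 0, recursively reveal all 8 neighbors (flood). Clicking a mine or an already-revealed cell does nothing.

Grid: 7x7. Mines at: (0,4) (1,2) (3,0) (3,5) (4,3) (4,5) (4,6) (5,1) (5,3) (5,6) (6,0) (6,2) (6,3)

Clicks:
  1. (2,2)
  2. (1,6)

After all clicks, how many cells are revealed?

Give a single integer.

Answer: 7

Derivation:
Click 1 (2,2) count=1: revealed 1 new [(2,2)] -> total=1
Click 2 (1,6) count=0: revealed 6 new [(0,5) (0,6) (1,5) (1,6) (2,5) (2,6)] -> total=7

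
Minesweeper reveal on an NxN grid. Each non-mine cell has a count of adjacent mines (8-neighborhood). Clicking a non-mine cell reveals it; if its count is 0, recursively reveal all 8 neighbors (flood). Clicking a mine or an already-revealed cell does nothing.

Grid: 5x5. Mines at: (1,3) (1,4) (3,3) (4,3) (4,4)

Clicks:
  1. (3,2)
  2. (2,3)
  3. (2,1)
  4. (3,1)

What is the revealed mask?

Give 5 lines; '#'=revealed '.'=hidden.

Answer: ###..
###..
####.
###..
###..

Derivation:
Click 1 (3,2) count=2: revealed 1 new [(3,2)] -> total=1
Click 2 (2,3) count=3: revealed 1 new [(2,3)] -> total=2
Click 3 (2,1) count=0: revealed 14 new [(0,0) (0,1) (0,2) (1,0) (1,1) (1,2) (2,0) (2,1) (2,2) (3,0) (3,1) (4,0) (4,1) (4,2)] -> total=16
Click 4 (3,1) count=0: revealed 0 new [(none)] -> total=16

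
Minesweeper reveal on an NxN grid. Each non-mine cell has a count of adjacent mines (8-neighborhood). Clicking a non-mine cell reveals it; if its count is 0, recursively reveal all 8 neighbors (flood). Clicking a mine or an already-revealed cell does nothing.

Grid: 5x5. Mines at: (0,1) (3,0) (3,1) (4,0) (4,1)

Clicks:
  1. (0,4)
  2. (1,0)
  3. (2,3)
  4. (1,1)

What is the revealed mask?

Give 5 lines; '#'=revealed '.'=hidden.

Answer: ..###
#####
..###
..###
..###

Derivation:
Click 1 (0,4) count=0: revealed 15 new [(0,2) (0,3) (0,4) (1,2) (1,3) (1,4) (2,2) (2,3) (2,4) (3,2) (3,3) (3,4) (4,2) (4,3) (4,4)] -> total=15
Click 2 (1,0) count=1: revealed 1 new [(1,0)] -> total=16
Click 3 (2,3) count=0: revealed 0 new [(none)] -> total=16
Click 4 (1,1) count=1: revealed 1 new [(1,1)] -> total=17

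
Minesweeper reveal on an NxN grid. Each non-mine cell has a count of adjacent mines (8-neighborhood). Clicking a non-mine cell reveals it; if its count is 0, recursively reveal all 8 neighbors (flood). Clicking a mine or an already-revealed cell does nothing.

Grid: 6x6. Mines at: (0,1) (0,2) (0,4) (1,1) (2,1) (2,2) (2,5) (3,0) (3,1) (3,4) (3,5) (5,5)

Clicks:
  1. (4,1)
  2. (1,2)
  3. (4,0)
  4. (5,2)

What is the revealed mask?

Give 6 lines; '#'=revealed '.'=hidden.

Answer: ......
..#...
......
......
#####.
#####.

Derivation:
Click 1 (4,1) count=2: revealed 1 new [(4,1)] -> total=1
Click 2 (1,2) count=5: revealed 1 new [(1,2)] -> total=2
Click 3 (4,0) count=2: revealed 1 new [(4,0)] -> total=3
Click 4 (5,2) count=0: revealed 8 new [(4,2) (4,3) (4,4) (5,0) (5,1) (5,2) (5,3) (5,4)] -> total=11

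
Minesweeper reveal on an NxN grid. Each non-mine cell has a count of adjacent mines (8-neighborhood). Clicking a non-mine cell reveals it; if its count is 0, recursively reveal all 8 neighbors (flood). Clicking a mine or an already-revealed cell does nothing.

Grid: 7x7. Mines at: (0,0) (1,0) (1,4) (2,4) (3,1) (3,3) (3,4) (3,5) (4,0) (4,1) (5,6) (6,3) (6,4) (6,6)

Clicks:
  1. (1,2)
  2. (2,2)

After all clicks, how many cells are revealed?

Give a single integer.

Answer: 9

Derivation:
Click 1 (1,2) count=0: revealed 9 new [(0,1) (0,2) (0,3) (1,1) (1,2) (1,3) (2,1) (2,2) (2,3)] -> total=9
Click 2 (2,2) count=2: revealed 0 new [(none)] -> total=9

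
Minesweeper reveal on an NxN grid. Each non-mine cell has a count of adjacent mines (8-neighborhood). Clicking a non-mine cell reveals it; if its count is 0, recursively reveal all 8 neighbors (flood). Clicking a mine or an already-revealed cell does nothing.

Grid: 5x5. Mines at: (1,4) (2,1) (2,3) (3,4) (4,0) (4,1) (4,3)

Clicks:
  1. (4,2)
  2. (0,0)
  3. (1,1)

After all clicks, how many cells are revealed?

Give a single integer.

Click 1 (4,2) count=2: revealed 1 new [(4,2)] -> total=1
Click 2 (0,0) count=0: revealed 8 new [(0,0) (0,1) (0,2) (0,3) (1,0) (1,1) (1,2) (1,3)] -> total=9
Click 3 (1,1) count=1: revealed 0 new [(none)] -> total=9

Answer: 9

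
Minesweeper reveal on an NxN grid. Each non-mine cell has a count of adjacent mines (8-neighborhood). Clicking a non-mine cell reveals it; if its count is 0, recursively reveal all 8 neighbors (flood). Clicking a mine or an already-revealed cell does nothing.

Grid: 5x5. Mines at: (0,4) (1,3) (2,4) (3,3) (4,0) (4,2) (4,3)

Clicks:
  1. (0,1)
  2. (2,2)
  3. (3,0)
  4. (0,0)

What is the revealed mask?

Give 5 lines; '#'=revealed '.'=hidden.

Click 1 (0,1) count=0: revealed 12 new [(0,0) (0,1) (0,2) (1,0) (1,1) (1,2) (2,0) (2,1) (2,2) (3,0) (3,1) (3,2)] -> total=12
Click 2 (2,2) count=2: revealed 0 new [(none)] -> total=12
Click 3 (3,0) count=1: revealed 0 new [(none)] -> total=12
Click 4 (0,0) count=0: revealed 0 new [(none)] -> total=12

Answer: ###..
###..
###..
###..
.....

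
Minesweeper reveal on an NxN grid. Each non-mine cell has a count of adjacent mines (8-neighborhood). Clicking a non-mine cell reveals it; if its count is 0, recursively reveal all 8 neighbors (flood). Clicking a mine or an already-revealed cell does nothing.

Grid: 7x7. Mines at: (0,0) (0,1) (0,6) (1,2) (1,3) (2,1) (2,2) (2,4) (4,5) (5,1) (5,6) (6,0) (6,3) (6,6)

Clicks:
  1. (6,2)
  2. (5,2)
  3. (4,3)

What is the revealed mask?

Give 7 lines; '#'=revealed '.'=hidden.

Click 1 (6,2) count=2: revealed 1 new [(6,2)] -> total=1
Click 2 (5,2) count=2: revealed 1 new [(5,2)] -> total=2
Click 3 (4,3) count=0: revealed 8 new [(3,2) (3,3) (3,4) (4,2) (4,3) (4,4) (5,3) (5,4)] -> total=10

Answer: .......
.......
.......
..###..
..###..
..###..
..#....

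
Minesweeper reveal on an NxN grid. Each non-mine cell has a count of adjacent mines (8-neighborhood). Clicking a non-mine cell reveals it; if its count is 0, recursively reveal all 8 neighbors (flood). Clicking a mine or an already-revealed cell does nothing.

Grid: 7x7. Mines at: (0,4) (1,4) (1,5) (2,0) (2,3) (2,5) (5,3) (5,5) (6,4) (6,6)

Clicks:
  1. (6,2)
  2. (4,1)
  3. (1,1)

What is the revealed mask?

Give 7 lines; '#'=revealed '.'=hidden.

Answer: .......
.#.....
.......
###....
###....
###....
###....

Derivation:
Click 1 (6,2) count=1: revealed 1 new [(6,2)] -> total=1
Click 2 (4,1) count=0: revealed 11 new [(3,0) (3,1) (3,2) (4,0) (4,1) (4,2) (5,0) (5,1) (5,2) (6,0) (6,1)] -> total=12
Click 3 (1,1) count=1: revealed 1 new [(1,1)] -> total=13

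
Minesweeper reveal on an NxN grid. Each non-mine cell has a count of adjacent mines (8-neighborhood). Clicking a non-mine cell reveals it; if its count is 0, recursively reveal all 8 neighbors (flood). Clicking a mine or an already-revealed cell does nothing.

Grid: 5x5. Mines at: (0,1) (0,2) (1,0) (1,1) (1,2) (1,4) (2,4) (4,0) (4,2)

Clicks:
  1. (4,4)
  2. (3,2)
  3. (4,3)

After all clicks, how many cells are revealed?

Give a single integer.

Click 1 (4,4) count=0: revealed 4 new [(3,3) (3,4) (4,3) (4,4)] -> total=4
Click 2 (3,2) count=1: revealed 1 new [(3,2)] -> total=5
Click 3 (4,3) count=1: revealed 0 new [(none)] -> total=5

Answer: 5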